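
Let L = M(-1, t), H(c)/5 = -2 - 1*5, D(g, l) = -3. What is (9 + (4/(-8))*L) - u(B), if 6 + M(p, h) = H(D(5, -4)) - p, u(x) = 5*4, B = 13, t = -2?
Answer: 9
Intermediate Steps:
u(x) = 20
H(c) = -35 (H(c) = 5*(-2 - 1*5) = 5*(-2 - 5) = 5*(-7) = -35)
M(p, h) = -41 - p (M(p, h) = -6 + (-35 - p) = -41 - p)
L = -40 (L = -41 - 1*(-1) = -41 + 1 = -40)
(9 + (4/(-8))*L) - u(B) = (9 + (4/(-8))*(-40)) - 1*20 = (9 + (4*(-⅛))*(-40)) - 20 = (9 - ½*(-40)) - 20 = (9 + 20) - 20 = 29 - 20 = 9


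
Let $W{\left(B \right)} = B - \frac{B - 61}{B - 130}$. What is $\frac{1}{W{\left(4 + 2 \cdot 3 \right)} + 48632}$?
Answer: $\frac{40}{1945663} \approx 2.0559 \cdot 10^{-5}$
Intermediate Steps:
$W{\left(B \right)} = B - \frac{-61 + B}{-130 + B}$
$\frac{1}{W{\left(4 + 2 \cdot 3 \right)} + 48632} = \frac{1}{\frac{61 + \left(4 + 2 \cdot 3\right)^{2} - 131 \left(4 + 2 \cdot 3\right)}{-130 + \left(4 + 2 \cdot 3\right)} + 48632} = \frac{1}{\frac{61 + \left(4 + 6\right)^{2} - 131 \left(4 + 6\right)}{-130 + \left(4 + 6\right)} + 48632} = \frac{1}{\frac{61 + 10^{2} - 1310}{-130 + 10} + 48632} = \frac{1}{\frac{61 + 100 - 1310}{-120} + 48632} = \frac{1}{\left(- \frac{1}{120}\right) \left(-1149\right) + 48632} = \frac{1}{\frac{383}{40} + 48632} = \frac{1}{\frac{1945663}{40}} = \frac{40}{1945663}$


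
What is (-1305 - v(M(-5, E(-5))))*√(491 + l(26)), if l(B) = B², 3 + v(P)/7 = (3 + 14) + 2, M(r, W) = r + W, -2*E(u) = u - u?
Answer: -1417*√1167 ≈ -48407.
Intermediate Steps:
E(u) = 0 (E(u) = -(u - u)/2 = -½*0 = 0)
M(r, W) = W + r
v(P) = 112 (v(P) = -21 + 7*((3 + 14) + 2) = -21 + 7*(17 + 2) = -21 + 7*19 = -21 + 133 = 112)
(-1305 - v(M(-5, E(-5))))*√(491 + l(26)) = (-1305 - 1*112)*√(491 + 26²) = (-1305 - 112)*√(491 + 676) = -1417*√1167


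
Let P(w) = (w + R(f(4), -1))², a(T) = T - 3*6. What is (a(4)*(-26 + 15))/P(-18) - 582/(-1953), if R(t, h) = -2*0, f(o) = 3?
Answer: 27185/35154 ≈ 0.77331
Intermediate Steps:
R(t, h) = 0
a(T) = -18 + T (a(T) = T - 18 = -18 + T)
P(w) = w² (P(w) = (w + 0)² = w²)
(a(4)*(-26 + 15))/P(-18) - 582/(-1953) = ((-18 + 4)*(-26 + 15))/((-18)²) - 582/(-1953) = -14*(-11)/324 - 582*(-1/1953) = 154*(1/324) + 194/651 = 77/162 + 194/651 = 27185/35154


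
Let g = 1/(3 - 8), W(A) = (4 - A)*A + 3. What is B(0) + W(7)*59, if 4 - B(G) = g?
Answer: -5289/5 ≈ -1057.8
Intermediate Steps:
W(A) = 3 + A*(4 - A) (W(A) = A*(4 - A) + 3 = 3 + A*(4 - A))
g = -⅕ (g = 1/(-5) = -⅕ ≈ -0.20000)
B(G) = 21/5 (B(G) = 4 - 1*(-⅕) = 4 + ⅕ = 21/5)
B(0) + W(7)*59 = 21/5 + (3 - 1*7² + 4*7)*59 = 21/5 + (3 - 1*49 + 28)*59 = 21/5 + (3 - 49 + 28)*59 = 21/5 - 18*59 = 21/5 - 1062 = -5289/5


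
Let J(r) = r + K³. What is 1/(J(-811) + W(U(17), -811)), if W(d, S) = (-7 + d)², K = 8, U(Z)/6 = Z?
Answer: 1/8726 ≈ 0.00011460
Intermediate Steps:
U(Z) = 6*Z
J(r) = 512 + r (J(r) = r + 8³ = r + 512 = 512 + r)
1/(J(-811) + W(U(17), -811)) = 1/((512 - 811) + (-7 + 6*17)²) = 1/(-299 + (-7 + 102)²) = 1/(-299 + 95²) = 1/(-299 + 9025) = 1/8726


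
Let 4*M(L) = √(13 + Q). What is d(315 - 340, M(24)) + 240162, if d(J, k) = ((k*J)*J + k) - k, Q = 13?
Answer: 240162 + 625*√26/4 ≈ 2.4096e+5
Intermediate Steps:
M(L) = √26/4 (M(L) = √(13 + 13)/4 = √26/4)
d(J, k) = k*J² (d(J, k) = ((J*k)*J + k) - k = (k*J² + k) - k = (k + k*J²) - k = k*J²)
d(315 - 340, M(24)) + 240162 = (√26/4)*(315 - 340)² + 240162 = (√26/4)*(-25)² + 240162 = (√26/4)*625 + 240162 = 625*√26/4 + 240162 = 240162 + 625*√26/4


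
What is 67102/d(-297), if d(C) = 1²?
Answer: 67102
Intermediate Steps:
d(C) = 1
67102/d(-297) = 67102/1 = 67102*1 = 67102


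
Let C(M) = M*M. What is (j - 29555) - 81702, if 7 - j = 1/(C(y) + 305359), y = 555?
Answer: -68238970001/613384 ≈ -1.1125e+5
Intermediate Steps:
C(M) = M**2
j = 4293687/613384 (j = 7 - 1/(555**2 + 305359) = 7 - 1/(308025 + 305359) = 7 - 1/613384 = 4293687/613384 ≈ 7.0000)
(j - 29555) - 81702 = (4293687/613384 - 29555) - 81702 = -18124270433/613384 - 81702 = -68238970001/613384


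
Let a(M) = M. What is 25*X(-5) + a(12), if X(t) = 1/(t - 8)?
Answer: 131/13 ≈ 10.077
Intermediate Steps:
X(t) = 1/(-8 + t)
25*X(-5) + a(12) = 25/(-8 - 5) + 12 = 25/(-13) + 12 = 25*(-1/13) + 12 = -25/13 + 12 = 131/13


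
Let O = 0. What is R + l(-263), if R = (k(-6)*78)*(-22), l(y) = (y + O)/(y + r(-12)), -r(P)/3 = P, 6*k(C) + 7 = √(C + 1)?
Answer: 454717/227 - 286*I*√5 ≈ 2003.2 - 639.52*I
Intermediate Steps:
k(C) = -7/6 + √(1 + C)/6 (k(C) = -7/6 + √(C + 1)/6 = -7/6 + √(1 + C)/6)
r(P) = -3*P
l(y) = y/(36 + y) (l(y) = (y + 0)/(y - 3*(-12)) = y/(y + 36) = y/(36 + y))
R = 2002 - 286*I*√5 (R = ((-7/6 + √(1 - 6)/6)*78)*(-22) = ((-7/6 + √(-5)/6)*78)*(-22) = ((-7/6 + (I*√5)/6)*78)*(-22) = ((-7/6 + I*√5/6)*78)*(-22) = (-91 + 13*I*√5)*(-22) = 2002 - 286*I*√5 ≈ 2002.0 - 639.52*I)
R + l(-263) = (2002 - 286*I*√5) - 263/(36 - 263) = (2002 - 286*I*√5) - 263/(-227) = (2002 - 286*I*√5) - 263*(-1/227) = (2002 - 286*I*√5) + 263/227 = 454717/227 - 286*I*√5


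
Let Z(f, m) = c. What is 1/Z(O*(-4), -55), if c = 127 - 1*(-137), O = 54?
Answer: 1/264 ≈ 0.0037879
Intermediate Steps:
c = 264 (c = 127 + 137 = 264)
Z(f, m) = 264
1/Z(O*(-4), -55) = 1/264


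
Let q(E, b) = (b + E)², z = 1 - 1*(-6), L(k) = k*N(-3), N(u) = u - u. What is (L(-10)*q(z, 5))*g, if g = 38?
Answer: 0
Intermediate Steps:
N(u) = 0
L(k) = 0 (L(k) = k*0 = 0)
z = 7 (z = 1 + 6 = 7)
q(E, b) = (E + b)²
(L(-10)*q(z, 5))*g = (0*(7 + 5)²)*38 = (0*12²)*38 = (0*144)*38 = 0*38 = 0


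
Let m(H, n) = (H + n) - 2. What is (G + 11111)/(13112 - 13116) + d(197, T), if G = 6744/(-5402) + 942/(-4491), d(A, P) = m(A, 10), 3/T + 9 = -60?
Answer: -41604702529/16173588 ≈ -2572.4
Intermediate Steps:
T = -1/23 (T = 3/(-9 - 60) = 3/(-69) = 3*(-1/69) = -1/23 ≈ -0.043478)
m(H, n) = -2 + H + n
d(A, P) = 8 + A (d(A, P) = -2 + A + 10 = 8 + A)
G = -5895998/4043397 (G = 6744*(-1/5402) + 942*(-1/4491) = -3372/2701 - 314/1497 = -5895998/4043397 ≈ -1.4582)
(G + 11111)/(13112 - 13116) + d(197, T) = (-5895998/4043397 + 11111)/(13112 - 13116) + (8 + 197) = (44920288069/4043397)/(-4) + 205 = (44920288069/4043397)*(-¼) + 205 = -44920288069/16173588 + 205 = -41604702529/16173588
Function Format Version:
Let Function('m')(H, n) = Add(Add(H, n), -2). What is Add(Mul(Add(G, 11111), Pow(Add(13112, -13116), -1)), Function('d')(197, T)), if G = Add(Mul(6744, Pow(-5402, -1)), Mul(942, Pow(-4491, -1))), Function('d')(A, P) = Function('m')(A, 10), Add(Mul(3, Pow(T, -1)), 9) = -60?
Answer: Rational(-41604702529, 16173588) ≈ -2572.4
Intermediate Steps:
T = Rational(-1, 23) (T = Mul(3, Pow(Add(-9, -60), -1)) = Mul(3, Pow(-69, -1)) = Mul(3, Rational(-1, 69)) = Rational(-1, 23) ≈ -0.043478)
Function('m')(H, n) = Add(-2, H, n)
Function('d')(A, P) = Add(8, A) (Function('d')(A, P) = Add(-2, A, 10) = Add(8, A))
G = Rational(-5895998, 4043397) (G = Add(Mul(6744, Rational(-1, 5402)), Mul(942, Rational(-1, 4491))) = Add(Rational(-3372, 2701), Rational(-314, 1497)) = Rational(-5895998, 4043397) ≈ -1.4582)
Add(Mul(Add(G, 11111), Pow(Add(13112, -13116), -1)), Function('d')(197, T)) = Add(Mul(Add(Rational(-5895998, 4043397), 11111), Pow(Add(13112, -13116), -1)), Add(8, 197)) = Add(Mul(Rational(44920288069, 4043397), Pow(-4, -1)), 205) = Add(Mul(Rational(44920288069, 4043397), Rational(-1, 4)), 205) = Add(Rational(-44920288069, 16173588), 205) = Rational(-41604702529, 16173588)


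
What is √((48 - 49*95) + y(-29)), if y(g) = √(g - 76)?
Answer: √(-4607 + I*√105) ≈ 0.0755 + 67.875*I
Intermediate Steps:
y(g) = √(-76 + g)
√((48 - 49*95) + y(-29)) = √((48 - 49*95) + √(-76 - 29)) = √((48 - 4655) + √(-105)) = √(-4607 + I*√105)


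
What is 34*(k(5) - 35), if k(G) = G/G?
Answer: -1156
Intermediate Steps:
k(G) = 1
34*(k(5) - 35) = 34*(1 - 35) = 34*(-34) = -1156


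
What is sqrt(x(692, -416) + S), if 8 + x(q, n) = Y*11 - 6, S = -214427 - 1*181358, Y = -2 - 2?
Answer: I*sqrt(395843) ≈ 629.16*I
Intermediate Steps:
Y = -4
S = -395785 (S = -214427 - 181358 = -395785)
x(q, n) = -58 (x(q, n) = -8 + (-4*11 - 6) = -8 + (-44 - 6) = -8 - 50 = -58)
sqrt(x(692, -416) + S) = sqrt(-58 - 395785) = sqrt(-395843) = I*sqrt(395843)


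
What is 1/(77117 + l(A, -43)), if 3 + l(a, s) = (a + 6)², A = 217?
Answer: 1/126843 ≈ 7.8838e-6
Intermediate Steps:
l(a, s) = -3 + (6 + a)² (l(a, s) = -3 + (a + 6)² = -3 + (6 + a)²)
1/(77117 + l(A, -43)) = 1/(77117 + (-3 + (6 + 217)²)) = 1/(77117 + (-3 + 223²)) = 1/(77117 + (-3 + 49729)) = 1/(77117 + 49726) = 1/126843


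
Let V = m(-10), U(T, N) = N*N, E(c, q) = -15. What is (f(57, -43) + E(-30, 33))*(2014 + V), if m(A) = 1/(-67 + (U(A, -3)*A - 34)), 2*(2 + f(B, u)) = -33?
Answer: -25773091/382 ≈ -67469.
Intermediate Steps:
f(B, u) = -37/2 (f(B, u) = -2 + (½)*(-33) = -2 - 33/2 = -37/2)
U(T, N) = N²
m(A) = 1/(-101 + 9*A) (m(A) = 1/(-67 + ((-3)²*A - 34)) = 1/(-67 + (9*A - 34)) = 1/(-67 + (-34 + 9*A)) = 1/(-101 + 9*A))
V = -1/191 (V = 1/(-101 + 9*(-10)) = 1/(-101 - 90) = 1/(-191) = -1/191 ≈ -0.0052356)
(f(57, -43) + E(-30, 33))*(2014 + V) = (-37/2 - 15)*(2014 - 1/191) = -67/2*384673/191 = -25773091/382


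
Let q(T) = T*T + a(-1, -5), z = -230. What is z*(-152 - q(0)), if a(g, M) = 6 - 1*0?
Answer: 36340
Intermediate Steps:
a(g, M) = 6 (a(g, M) = 6 + 0 = 6)
q(T) = 6 + T**2 (q(T) = T*T + 6 = T**2 + 6 = 6 + T**2)
z*(-152 - q(0)) = -230*(-152 - (6 + 0**2)) = -230*(-152 - (6 + 0)) = -230*(-152 - 1*6) = -230*(-152 - 6) = -230*(-158) = 36340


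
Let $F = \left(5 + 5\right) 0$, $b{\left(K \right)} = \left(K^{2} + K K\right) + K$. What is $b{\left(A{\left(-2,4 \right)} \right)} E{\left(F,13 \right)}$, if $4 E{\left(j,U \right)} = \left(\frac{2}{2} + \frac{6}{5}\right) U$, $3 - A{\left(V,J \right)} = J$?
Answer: $\frac{143}{20} \approx 7.15$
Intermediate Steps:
$A{\left(V,J \right)} = 3 - J$
$b{\left(K \right)} = K + 2 K^{2}$ ($b{\left(K \right)} = \left(K^{2} + K^{2}\right) + K = 2 K^{2} + K = K + 2 K^{2}$)
$F = 0$ ($F = 10 \cdot 0 = 0$)
$E{\left(j,U \right)} = \frac{11 U}{20}$ ($E{\left(j,U \right)} = \frac{\left(\frac{2}{2} + \frac{6}{5}\right) U}{4} = \frac{\left(2 \cdot \frac{1}{2} + 6 \cdot \frac{1}{5}\right) U}{4} = \frac{\left(1 + \frac{6}{5}\right) U}{4} = \frac{\frac{11}{5} U}{4} = \frac{11 U}{20}$)
$b{\left(A{\left(-2,4 \right)} \right)} E{\left(F,13 \right)} = \left(3 - 4\right) \left(1 + 2 \left(3 - 4\right)\right) \frac{11}{20} \cdot 13 = \left(3 - 4\right) \left(1 + 2 \left(3 - 4\right)\right) \frac{143}{20} = - (1 + 2 \left(-1\right)) \frac{143}{20} = - (1 - 2) \frac{143}{20} = \left(-1\right) \left(-1\right) \frac{143}{20} = 1 \cdot \frac{143}{20} = \frac{143}{20}$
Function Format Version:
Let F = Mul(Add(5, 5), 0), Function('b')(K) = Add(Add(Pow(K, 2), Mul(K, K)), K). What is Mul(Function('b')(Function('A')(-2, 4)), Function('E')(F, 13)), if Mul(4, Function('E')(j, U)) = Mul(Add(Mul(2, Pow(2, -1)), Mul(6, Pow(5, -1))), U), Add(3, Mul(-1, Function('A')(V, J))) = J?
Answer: Rational(143, 20) ≈ 7.1500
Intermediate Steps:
Function('A')(V, J) = Add(3, Mul(-1, J))
Function('b')(K) = Add(K, Mul(2, Pow(K, 2))) (Function('b')(K) = Add(Add(Pow(K, 2), Pow(K, 2)), K) = Add(Mul(2, Pow(K, 2)), K) = Add(K, Mul(2, Pow(K, 2))))
F = 0 (F = Mul(10, 0) = 0)
Function('E')(j, U) = Mul(Rational(11, 20), U) (Function('E')(j, U) = Mul(Rational(1, 4), Mul(Add(Mul(2, Pow(2, -1)), Mul(6, Pow(5, -1))), U)) = Mul(Rational(1, 4), Mul(Add(Mul(2, Rational(1, 2)), Mul(6, Rational(1, 5))), U)) = Mul(Rational(1, 4), Mul(Add(1, Rational(6, 5)), U)) = Mul(Rational(1, 4), Mul(Rational(11, 5), U)) = Mul(Rational(11, 20), U))
Mul(Function('b')(Function('A')(-2, 4)), Function('E')(F, 13)) = Mul(Mul(Add(3, Mul(-1, 4)), Add(1, Mul(2, Add(3, Mul(-1, 4))))), Mul(Rational(11, 20), 13)) = Mul(Mul(Add(3, -4), Add(1, Mul(2, Add(3, -4)))), Rational(143, 20)) = Mul(Mul(-1, Add(1, Mul(2, -1))), Rational(143, 20)) = Mul(Mul(-1, Add(1, -2)), Rational(143, 20)) = Mul(Mul(-1, -1), Rational(143, 20)) = Mul(1, Rational(143, 20)) = Rational(143, 20)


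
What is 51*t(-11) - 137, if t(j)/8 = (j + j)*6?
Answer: -53993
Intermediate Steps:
t(j) = 96*j (t(j) = 8*((j + j)*6) = 8*((2*j)*6) = 8*(12*j) = 96*j)
51*t(-11) - 137 = 51*(96*(-11)) - 137 = 51*(-1056) - 137 = -53856 - 137 = -53993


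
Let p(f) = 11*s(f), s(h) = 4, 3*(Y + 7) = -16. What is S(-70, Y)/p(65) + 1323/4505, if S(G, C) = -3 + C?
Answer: -16297/297330 ≈ -0.054811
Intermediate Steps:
Y = -37/3 (Y = -7 + (⅓)*(-16) = -7 - 16/3 = -37/3 ≈ -12.333)
p(f) = 44 (p(f) = 11*4 = 44)
S(-70, Y)/p(65) + 1323/4505 = (-3 - 37/3)/44 + 1323/4505 = -46/3*1/44 + 1323*(1/4505) = -23/66 + 1323/4505 = -16297/297330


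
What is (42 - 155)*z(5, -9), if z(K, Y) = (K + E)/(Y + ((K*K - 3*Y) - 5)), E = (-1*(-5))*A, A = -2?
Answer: 565/38 ≈ 14.868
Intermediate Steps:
E = -10 (E = -1*(-5)*(-2) = 5*(-2) = -10)
z(K, Y) = (-10 + K)/(-5 + K² - 2*Y) (z(K, Y) = (K - 10)/(Y + ((K*K - 3*Y) - 5)) = (-10 + K)/(Y + ((K² - 3*Y) - 5)) = (-10 + K)/(Y + (-5 + K² - 3*Y)) = (-10 + K)/(-5 + K² - 2*Y))
(42 - 155)*z(5, -9) = (42 - 155)*((10 - 1*5)/(5 - 1*5² + 2*(-9))) = -113*(10 - 5)/(5 - 1*25 - 18) = -113*5/(5 - 25 - 18) = -113*5/(-38) = -(-113)*5/38 = -113*(-5/38) = 565/38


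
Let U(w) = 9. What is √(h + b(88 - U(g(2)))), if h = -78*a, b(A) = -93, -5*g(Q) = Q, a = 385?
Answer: 3*I*√3347 ≈ 173.56*I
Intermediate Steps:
g(Q) = -Q/5
h = -30030 (h = -78*385 = -30030)
√(h + b(88 - U(g(2)))) = √(-30030 - 93) = √(-30123) = 3*I*√3347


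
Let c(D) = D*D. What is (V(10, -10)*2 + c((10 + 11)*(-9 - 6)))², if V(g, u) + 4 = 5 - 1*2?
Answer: 9845203729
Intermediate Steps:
V(g, u) = -1 (V(g, u) = -4 + (5 - 1*2) = -4 + (5 - 2) = -4 + 3 = -1)
c(D) = D²
(V(10, -10)*2 + c((10 + 11)*(-9 - 6)))² = (-1*2 + ((10 + 11)*(-9 - 6))²)² = (-2 + (21*(-15))²)² = (-2 + (-315)²)² = (-2 + 99225)² = 99223² = 9845203729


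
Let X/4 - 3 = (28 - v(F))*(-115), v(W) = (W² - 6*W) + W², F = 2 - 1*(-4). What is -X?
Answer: -3692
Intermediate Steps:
F = 6 (F = 2 + 4 = 6)
v(W) = -6*W + 2*W²
X = 3692 (X = 12 + 4*((28 - 2*6*(-3 + 6))*(-115)) = 12 + 4*((28 - 2*6*3)*(-115)) = 12 + 4*((28 - 1*36)*(-115)) = 12 + 4*((28 - 36)*(-115)) = 12 + 4*(-8*(-115)) = 12 + 4*920 = 12 + 3680 = 3692)
-X = -1*3692 = -3692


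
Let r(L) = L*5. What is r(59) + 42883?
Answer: 43178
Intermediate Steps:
r(L) = 5*L
r(59) + 42883 = 5*59 + 42883 = 295 + 42883 = 43178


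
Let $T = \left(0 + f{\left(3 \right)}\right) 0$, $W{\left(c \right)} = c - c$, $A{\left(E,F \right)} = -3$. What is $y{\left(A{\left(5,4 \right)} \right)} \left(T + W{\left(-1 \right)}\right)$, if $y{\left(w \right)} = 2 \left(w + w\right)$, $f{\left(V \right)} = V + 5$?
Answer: $0$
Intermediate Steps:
$f{\left(V \right)} = 5 + V$
$W{\left(c \right)} = 0$
$T = 0$ ($T = \left(0 + \left(5 + 3\right)\right) 0 = \left(0 + 8\right) 0 = 8 \cdot 0 = 0$)
$y{\left(w \right)} = 4 w$ ($y{\left(w \right)} = 2 \cdot 2 w = 4 w$)
$y{\left(A{\left(5,4 \right)} \right)} \left(T + W{\left(-1 \right)}\right) = 4 \left(-3\right) \left(0 + 0\right) = \left(-12\right) 0 = 0$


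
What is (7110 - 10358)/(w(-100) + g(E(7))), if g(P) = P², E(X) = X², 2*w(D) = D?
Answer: -3248/2351 ≈ -1.3815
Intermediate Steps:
w(D) = D/2
(7110 - 10358)/(w(-100) + g(E(7))) = (7110 - 10358)/((½)*(-100) + (7²)²) = -3248/(-50 + 49²) = -3248/(-50 + 2401) = -3248/2351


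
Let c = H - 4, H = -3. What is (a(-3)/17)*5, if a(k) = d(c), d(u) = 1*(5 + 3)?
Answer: 40/17 ≈ 2.3529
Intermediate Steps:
c = -7 (c = -3 - 4 = -7)
d(u) = 8 (d(u) = 1*8 = 8)
a(k) = 8
(a(-3)/17)*5 = (8/17)*5 = 40/17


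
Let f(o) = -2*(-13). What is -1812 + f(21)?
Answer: -1786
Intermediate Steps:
f(o) = 26
-1812 + f(21) = -1812 + 26 = -1786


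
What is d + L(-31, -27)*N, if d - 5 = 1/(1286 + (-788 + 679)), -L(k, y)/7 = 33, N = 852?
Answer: -231641838/1177 ≈ -1.9681e+5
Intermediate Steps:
L(k, y) = -231 (L(k, y) = -7*33 = -231)
d = 5886/1177 (d = 5 + 1/(1286 + (-788 + 679)) = 5 + 1/(1286 - 109) = 5 + 1/1177 = 5886/1177 ≈ 5.0008)
d + L(-31, -27)*N = 5886/1177 - 231*852 = 5886/1177 - 196812 = -231641838/1177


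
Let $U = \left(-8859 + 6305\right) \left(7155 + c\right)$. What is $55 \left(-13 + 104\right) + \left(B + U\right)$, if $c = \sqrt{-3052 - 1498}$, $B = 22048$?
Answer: $-18246817 - 12770 i \sqrt{182} \approx -1.8247 \cdot 10^{7} - 1.7228 \cdot 10^{5} i$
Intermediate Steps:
$c = 5 i \sqrt{182}$ ($c = \sqrt{-4550} = 5 i \sqrt{182} \approx 67.454 i$)
$U = -18273870 - 12770 i \sqrt{182}$ ($U = \left(-8859 + 6305\right) \left(7155 + 5 i \sqrt{182}\right) = - 2554 \left(7155 + 5 i \sqrt{182}\right) = -18273870 - 12770 i \sqrt{182} \approx -1.8274 \cdot 10^{7} - 1.7228 \cdot 10^{5} i$)
$55 \left(-13 + 104\right) + \left(B + U\right) = 55 \left(-13 + 104\right) - \left(18251822 + 12770 i \sqrt{182}\right) = 55 \cdot 91 - \left(18251822 + 12770 i \sqrt{182}\right) = 5005 - \left(18251822 + 12770 i \sqrt{182}\right) = -18246817 - 12770 i \sqrt{182}$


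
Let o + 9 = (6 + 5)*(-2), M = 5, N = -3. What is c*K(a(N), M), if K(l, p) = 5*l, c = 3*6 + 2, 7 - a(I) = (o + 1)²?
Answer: -89300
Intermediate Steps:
o = -31 (o = -9 + (6 + 5)*(-2) = -9 + 11*(-2) = -9 - 22 = -31)
a(I) = -893 (a(I) = 7 - (-31 + 1)² = 7 - 1*(-30)² = 7 - 1*900 = 7 - 900 = -893)
c = 20 (c = 18 + 2 = 20)
c*K(a(N), M) = 20*(5*(-893)) = 20*(-4465) = -89300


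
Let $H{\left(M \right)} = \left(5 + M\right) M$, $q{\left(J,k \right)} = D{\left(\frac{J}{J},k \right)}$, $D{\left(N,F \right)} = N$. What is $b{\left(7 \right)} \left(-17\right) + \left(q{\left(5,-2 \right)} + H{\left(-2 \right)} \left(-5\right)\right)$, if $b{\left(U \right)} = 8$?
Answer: $-105$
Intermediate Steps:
$q{\left(J,k \right)} = 1$ ($q{\left(J,k \right)} = \frac{J}{J} = 1$)
$H{\left(M \right)} = M \left(5 + M\right)$
$b{\left(7 \right)} \left(-17\right) + \left(q{\left(5,-2 \right)} + H{\left(-2 \right)} \left(-5\right)\right) = 8 \left(-17\right) + \left(1 + - 2 \left(5 - 2\right) \left(-5\right)\right) = -136 + \left(1 + \left(-2\right) 3 \left(-5\right)\right) = -136 + \left(1 - -30\right) = -136 + \left(1 + 30\right) = -136 + 31 = -105$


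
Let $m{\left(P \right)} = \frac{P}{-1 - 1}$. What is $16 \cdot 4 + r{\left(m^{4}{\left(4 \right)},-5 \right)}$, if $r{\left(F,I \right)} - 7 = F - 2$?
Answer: $85$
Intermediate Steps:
$m{\left(P \right)} = - \frac{P}{2}$ ($m{\left(P \right)} = \frac{P}{-2} = - \frac{P}{2}$)
$r{\left(F,I \right)} = 5 + F$ ($r{\left(F,I \right)} = 7 + \left(F - 2\right) = 7 + \left(-2 + F\right) = 5 + F$)
$16 \cdot 4 + r{\left(m^{4}{\left(4 \right)},-5 \right)} = 16 \cdot 4 + \left(5 + \left(\left(- \frac{1}{2}\right) 4\right)^{4}\right) = 64 + \left(5 + \left(-2\right)^{4}\right) = 64 + \left(5 + 16\right) = 64 + 21 = 85$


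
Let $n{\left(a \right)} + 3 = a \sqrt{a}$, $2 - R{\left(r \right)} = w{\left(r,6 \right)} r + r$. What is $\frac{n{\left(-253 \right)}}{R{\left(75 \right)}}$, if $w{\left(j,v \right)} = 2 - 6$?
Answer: $- \frac{3}{227} - \frac{253 i \sqrt{253}}{227} \approx -0.013216 - 17.728 i$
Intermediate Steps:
$w{\left(j,v \right)} = -4$ ($w{\left(j,v \right)} = 2 - 6 = -4$)
$R{\left(r \right)} = 2 + 3 r$ ($R{\left(r \right)} = 2 - \left(- 4 r + r\right) = 2 - - 3 r = 2 + 3 r$)
$n{\left(a \right)} = -3 + a^{\frac{3}{2}}$ ($n{\left(a \right)} = -3 + a \sqrt{a} = -3 + a^{\frac{3}{2}}$)
$\frac{n{\left(-253 \right)}}{R{\left(75 \right)}} = \frac{-3 + \left(-253\right)^{\frac{3}{2}}}{2 + 3 \cdot 75} = \frac{-3 - 253 i \sqrt{253}}{2 + 225} = \frac{-3 - 253 i \sqrt{253}}{227} = \left(-3 - 253 i \sqrt{253}\right) \frac{1}{227} = - \frac{3}{227} - \frac{253 i \sqrt{253}}{227}$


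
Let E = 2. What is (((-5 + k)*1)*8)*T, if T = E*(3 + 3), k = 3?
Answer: -192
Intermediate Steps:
T = 12 (T = 2*(3 + 3) = 2*6 = 12)
(((-5 + k)*1)*8)*T = (((-5 + 3)*1)*8)*12 = (-2*1*8)*12 = -2*8*12 = -16*12 = -192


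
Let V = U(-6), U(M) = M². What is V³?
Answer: 46656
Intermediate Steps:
V = 36 (V = (-6)² = 36)
V³ = 36³ = 46656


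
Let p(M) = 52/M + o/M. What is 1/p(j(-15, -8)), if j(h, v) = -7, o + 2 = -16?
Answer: -7/34 ≈ -0.20588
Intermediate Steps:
o = -18 (o = -2 - 16 = -18)
p(M) = 34/M (p(M) = 52/M - 18/M = 34/M)
1/p(j(-15, -8)) = 1/(34/(-7)) = 1/(34*(-1/7)) = 1/(-34/7) = -7/34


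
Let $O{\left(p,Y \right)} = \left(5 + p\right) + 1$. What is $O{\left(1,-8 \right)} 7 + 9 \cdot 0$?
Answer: $49$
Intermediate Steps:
$O{\left(p,Y \right)} = 6 + p$
$O{\left(1,-8 \right)} 7 + 9 \cdot 0 = \left(6 + 1\right) 7 + 9 \cdot 0 = 7 \cdot 7 + 0 = 49 + 0 = 49$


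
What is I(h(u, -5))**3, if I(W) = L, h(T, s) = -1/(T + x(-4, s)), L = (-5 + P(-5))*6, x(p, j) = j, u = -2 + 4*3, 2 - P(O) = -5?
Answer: 1728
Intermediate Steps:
P(O) = 7 (P(O) = 2 - 1*(-5) = 2 + 5 = 7)
u = 10 (u = -2 + 12 = 10)
L = 12 (L = (-5 + 7)*6 = 2*6 = 12)
h(T, s) = -1/(T + s)
I(W) = 12
I(h(u, -5))**3 = 12**3 = 1728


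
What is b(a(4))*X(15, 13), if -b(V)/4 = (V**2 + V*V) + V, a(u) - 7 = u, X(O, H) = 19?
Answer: -19228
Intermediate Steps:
a(u) = 7 + u
b(V) = -8*V**2 - 4*V (b(V) = -4*((V**2 + V*V) + V) = -4*((V**2 + V**2) + V) = -4*(2*V**2 + V) = -4*(V + 2*V**2) = -8*V**2 - 4*V)
b(a(4))*X(15, 13) = -4*(7 + 4)*(1 + 2*(7 + 4))*19 = -4*11*(1 + 2*11)*19 = -4*11*(1 + 22)*19 = -4*11*23*19 = -1012*19 = -19228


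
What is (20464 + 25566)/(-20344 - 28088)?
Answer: -23015/24216 ≈ -0.95041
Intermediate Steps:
(20464 + 25566)/(-20344 - 28088) = 46030/(-48432) = 46030*(-1/48432) = -23015/24216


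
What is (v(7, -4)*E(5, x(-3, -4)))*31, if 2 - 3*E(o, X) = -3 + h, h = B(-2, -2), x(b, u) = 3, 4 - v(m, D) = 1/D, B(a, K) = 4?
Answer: 527/12 ≈ 43.917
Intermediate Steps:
v(m, D) = 4 - 1/D
h = 4
E(o, X) = ⅓ (E(o, X) = ⅔ - (-3 + 4)/3 = ⅔ - ⅓*1 = ⅔ - ⅓ = ⅓)
(v(7, -4)*E(5, x(-3, -4)))*31 = ((4 - 1/(-4))*(⅓))*31 = ((4 - 1*(-¼))*(⅓))*31 = ((4 + ¼)*(⅓))*31 = ((17/4)*(⅓))*31 = (17/12)*31 = 527/12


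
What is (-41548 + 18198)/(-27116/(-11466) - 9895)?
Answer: 133865550/56714477 ≈ 2.3603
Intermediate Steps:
(-41548 + 18198)/(-27116/(-11466) - 9895) = -23350/(-27116*(-1/11466) - 9895) = -23350/(13558/5733 - 9895) = -23350/(-56714477/5733) = -23350*(-5733/56714477) = 133865550/56714477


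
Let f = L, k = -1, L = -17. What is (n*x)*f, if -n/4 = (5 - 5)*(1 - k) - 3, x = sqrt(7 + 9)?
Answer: -816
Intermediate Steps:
f = -17
x = 4 (x = sqrt(16) = 4)
n = 12 (n = -4*((5 - 5)*(1 - 1*(-1)) - 3) = -4*(0*(1 + 1) - 3) = -4*(0*2 - 3) = -4*(0 - 3) = -4*(-3) = 12)
(n*x)*f = (12*4)*(-17) = 48*(-17) = -816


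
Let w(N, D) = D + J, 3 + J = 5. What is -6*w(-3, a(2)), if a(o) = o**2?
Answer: -36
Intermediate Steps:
J = 2 (J = -3 + 5 = 2)
w(N, D) = 2 + D (w(N, D) = D + 2 = 2 + D)
-6*w(-3, a(2)) = -6*(2 + 2**2) = -6*(2 + 4) = -6*6 = -36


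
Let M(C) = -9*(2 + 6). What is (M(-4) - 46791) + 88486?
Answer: 41623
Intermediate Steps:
M(C) = -72 (M(C) = -9*8 = -72)
(M(-4) - 46791) + 88486 = (-72 - 46791) + 88486 = -46863 + 88486 = 41623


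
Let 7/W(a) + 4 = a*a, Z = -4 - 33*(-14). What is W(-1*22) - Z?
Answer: -219833/480 ≈ -457.99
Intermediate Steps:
Z = 458 (Z = -4 + 462 = 458)
W(a) = 7/(-4 + a²) (W(a) = 7/(-4 + a*a) = 7/(-4 + a²))
W(-1*22) - Z = 7/(-4 + (-1*22)²) - 1*458 = 7/(-4 + (-22)²) - 458 = 7/(-4 + 484) - 458 = 7/480 - 458 = -219833/480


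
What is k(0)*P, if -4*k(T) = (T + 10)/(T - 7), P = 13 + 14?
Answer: 135/14 ≈ 9.6429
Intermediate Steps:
P = 27
k(T) = -(10 + T)/(4*(-7 + T)) (k(T) = -(T + 10)/(4*(T - 7)) = -(10 + T)/(4*(-7 + T)))
k(0)*P = ((-10 - 1*0)/(4*(-7 + 0)))*27 = ((¼)*(-10 + 0)/(-7))*27 = ((¼)*(-⅐)*(-10))*27 = (5/14)*27 = 135/14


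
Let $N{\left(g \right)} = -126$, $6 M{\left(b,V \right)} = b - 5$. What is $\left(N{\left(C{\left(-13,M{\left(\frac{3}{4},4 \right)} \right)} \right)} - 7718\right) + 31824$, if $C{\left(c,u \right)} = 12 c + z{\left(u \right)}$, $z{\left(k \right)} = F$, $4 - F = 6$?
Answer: $23980$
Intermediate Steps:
$F = -2$ ($F = 4 - 6 = -2$)
$z{\left(k \right)} = -2$
$M{\left(b,V \right)} = - \frac{5}{6} + \frac{b}{6}$ ($M{\left(b,V \right)} = \frac{b - 5}{6} = \frac{-5 + b}{6} = - \frac{5}{6} + \frac{b}{6}$)
$C{\left(c,u \right)} = -2 + 12 c$ ($C{\left(c,u \right)} = 12 c - 2 = -2 + 12 c$)
$\left(N{\left(C{\left(-13,M{\left(\frac{3}{4},4 \right)} \right)} \right)} - 7718\right) + 31824 = \left(-126 - 7718\right) + 31824 = -7844 + 31824 = 23980$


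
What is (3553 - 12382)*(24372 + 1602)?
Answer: -229324446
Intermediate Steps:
(3553 - 12382)*(24372 + 1602) = -8829*25974 = -229324446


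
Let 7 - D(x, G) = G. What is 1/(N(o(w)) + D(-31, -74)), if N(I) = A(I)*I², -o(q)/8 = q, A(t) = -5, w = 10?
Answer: -1/31919 ≈ -3.1329e-5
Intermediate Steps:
D(x, G) = 7 - G
o(q) = -8*q
N(I) = -5*I²
1/(N(o(w)) + D(-31, -74)) = 1/(-5*(-8*10)² + (7 - 1*(-74))) = 1/(-5*(-80)² + (7 + 74)) = 1/(-5*6400 + 81) = 1/(-32000 + 81) = 1/(-31919) = -1/31919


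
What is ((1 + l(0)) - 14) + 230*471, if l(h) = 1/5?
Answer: 541586/5 ≈ 1.0832e+5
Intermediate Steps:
l(h) = ⅕
((1 + l(0)) - 14) + 230*471 = ((1 + ⅕) - 14) + 230*471 = (6/5 - 14) + 108330 = -64/5 + 108330 = 541586/5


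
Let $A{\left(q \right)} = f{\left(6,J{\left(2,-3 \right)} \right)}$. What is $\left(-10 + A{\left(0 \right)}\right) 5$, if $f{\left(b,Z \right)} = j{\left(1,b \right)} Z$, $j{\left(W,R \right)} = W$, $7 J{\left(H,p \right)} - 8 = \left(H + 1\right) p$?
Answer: $- \frac{355}{7} \approx -50.714$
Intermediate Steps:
$J{\left(H,p \right)} = \frac{8}{7} + \frac{p \left(1 + H\right)}{7}$ ($J{\left(H,p \right)} = \frac{8}{7} + \frac{\left(H + 1\right) p}{7} = \frac{8}{7} + \frac{\left(1 + H\right) p}{7} = \frac{8}{7} + \frac{p \left(1 + H\right)}{7}$)
$f{\left(b,Z \right)} = Z$ ($f{\left(b,Z \right)} = 1 Z = Z$)
$A{\left(q \right)} = - \frac{1}{7}$ ($A{\left(q \right)} = \frac{8}{7} + \frac{1}{7} \left(-3\right) + \frac{1}{7} \cdot 2 \left(-3\right) = \frac{8}{7} - \frac{3}{7} - \frac{6}{7} = - \frac{1}{7}$)
$\left(-10 + A{\left(0 \right)}\right) 5 = \left(-10 - \frac{1}{7}\right) 5 = \left(- \frac{71}{7}\right) 5 = - \frac{355}{7}$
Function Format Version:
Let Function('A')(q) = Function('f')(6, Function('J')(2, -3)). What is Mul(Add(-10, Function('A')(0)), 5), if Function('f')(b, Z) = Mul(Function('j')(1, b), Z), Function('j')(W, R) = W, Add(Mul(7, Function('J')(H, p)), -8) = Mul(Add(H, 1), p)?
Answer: Rational(-355, 7) ≈ -50.714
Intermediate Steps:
Function('J')(H, p) = Add(Rational(8, 7), Mul(Rational(1, 7), p, Add(1, H))) (Function('J')(H, p) = Add(Rational(8, 7), Mul(Rational(1, 7), Mul(Add(H, 1), p))) = Add(Rational(8, 7), Mul(Rational(1, 7), Mul(Add(1, H), p))) = Add(Rational(8, 7), Mul(Rational(1, 7), Mul(p, Add(1, H)))) = Add(Rational(8, 7), Mul(Rational(1, 7), p, Add(1, H))))
Function('f')(b, Z) = Z (Function('f')(b, Z) = Mul(1, Z) = Z)
Function('A')(q) = Rational(-1, 7) (Function('A')(q) = Add(Rational(8, 7), Mul(Rational(1, 7), -3), Mul(Rational(1, 7), 2, -3)) = Add(Rational(8, 7), Rational(-3, 7), Rational(-6, 7)) = Rational(-1, 7))
Mul(Add(-10, Function('A')(0)), 5) = Mul(Add(-10, Rational(-1, 7)), 5) = Mul(Rational(-71, 7), 5) = Rational(-355, 7)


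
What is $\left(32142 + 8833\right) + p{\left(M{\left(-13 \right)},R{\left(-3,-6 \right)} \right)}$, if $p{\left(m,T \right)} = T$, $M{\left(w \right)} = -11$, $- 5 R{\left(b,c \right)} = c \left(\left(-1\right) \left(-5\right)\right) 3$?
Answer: $40993$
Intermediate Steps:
$R{\left(b,c \right)} = - 3 c$ ($R{\left(b,c \right)} = - \frac{c \left(\left(-1\right) \left(-5\right)\right) 3}{5} = - \frac{c 5 \cdot 3}{5} = - \frac{5 c 3}{5} = - \frac{15 c}{5} = - 3 c$)
$\left(32142 + 8833\right) + p{\left(M{\left(-13 \right)},R{\left(-3,-6 \right)} \right)} = \left(32142 + 8833\right) - -18 = 40975 + 18 = 40993$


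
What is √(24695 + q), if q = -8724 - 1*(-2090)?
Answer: √18061 ≈ 134.39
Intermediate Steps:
q = -6634 (q = -8724 + 2090 = -6634)
√(24695 + q) = √(24695 - 6634) = √18061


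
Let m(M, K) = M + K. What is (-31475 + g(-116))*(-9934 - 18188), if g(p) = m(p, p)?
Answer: 891664254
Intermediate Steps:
m(M, K) = K + M
g(p) = 2*p (g(p) = p + p = 2*p)
(-31475 + g(-116))*(-9934 - 18188) = (-31475 + 2*(-116))*(-9934 - 18188) = (-31475 - 232)*(-28122) = -31707*(-28122) = 891664254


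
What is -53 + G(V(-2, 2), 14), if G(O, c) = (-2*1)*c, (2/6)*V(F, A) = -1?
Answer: -81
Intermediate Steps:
V(F, A) = -3 (V(F, A) = 3*(-1) = -3)
G(O, c) = -2*c
-53 + G(V(-2, 2), 14) = -53 - 2*14 = -53 - 28 = -81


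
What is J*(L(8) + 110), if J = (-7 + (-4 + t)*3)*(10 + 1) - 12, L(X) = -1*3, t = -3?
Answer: -34240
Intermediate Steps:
L(X) = -3
J = -320 (J = (-7 + (-4 - 3)*3)*(10 + 1) - 12 = (-7 - 7*3)*11 - 12 = (-7 - 21)*11 - 12 = -28*11 - 12 = -308 - 12 = -320)
J*(L(8) + 110) = -320*(-3 + 110) = -320*107 = -34240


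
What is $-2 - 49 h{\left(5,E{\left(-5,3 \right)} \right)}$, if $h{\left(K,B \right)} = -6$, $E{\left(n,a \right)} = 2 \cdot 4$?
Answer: $292$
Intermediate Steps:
$E{\left(n,a \right)} = 8$
$-2 - 49 h{\left(5,E{\left(-5,3 \right)} \right)} = -2 - -294 = -2 + 294 = 292$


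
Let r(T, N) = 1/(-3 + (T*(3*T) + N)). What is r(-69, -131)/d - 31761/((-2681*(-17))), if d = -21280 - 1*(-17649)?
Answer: -1631722024036/2341519240963 ≈ -0.69687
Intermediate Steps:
r(T, N) = 1/(-3 + N + 3*T**2) (r(T, N) = 1/(-3 + (3*T**2 + N)) = 1/(-3 + (N + 3*T**2)) = 1/(-3 + N + 3*T**2))
d = -3631 (d = -21280 + 17649 = -3631)
r(-69, -131)/d - 31761/((-2681*(-17))) = 1/(-3 - 131 + 3*(-69)**2*(-3631)) - 31761/((-2681*(-17))) = -1/3631/(-3 - 131 + 3*4761) - 31761/45577 = -1/3631/(-3 - 131 + 14283) - 31761*1/45577 = -1/3631/14149 - 31761/45577 = (1/14149)*(-1/3631) - 31761/45577 = -1/51375019 - 31761/45577 = -1631722024036/2341519240963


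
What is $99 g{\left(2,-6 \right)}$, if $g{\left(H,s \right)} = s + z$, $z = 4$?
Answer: $-198$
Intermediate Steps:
$g{\left(H,s \right)} = 4 + s$ ($g{\left(H,s \right)} = s + 4 = 4 + s$)
$99 g{\left(2,-6 \right)} = 99 \left(4 - 6\right) = 99 \left(-2\right) = -198$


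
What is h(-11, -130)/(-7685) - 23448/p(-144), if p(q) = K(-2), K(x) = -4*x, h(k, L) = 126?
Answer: -22524861/7685 ≈ -2931.0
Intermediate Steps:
p(q) = 8 (p(q) = -4*(-2) = 8)
h(-11, -130)/(-7685) - 23448/p(-144) = 126/(-7685) - 23448/8 = 126*(-1/7685) - 23448*⅛ = -126/7685 - 2931 = -22524861/7685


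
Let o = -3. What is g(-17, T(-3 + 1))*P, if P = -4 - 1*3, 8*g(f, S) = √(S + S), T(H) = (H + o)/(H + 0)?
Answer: -7*√5/8 ≈ -1.9566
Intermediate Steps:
T(H) = (-3 + H)/H (T(H) = (H - 3)/(H + 0) = (-3 + H)/H)
g(f, S) = √2*√S/8 (g(f, S) = √(S + S)/8 = √(2*S)/8 = (√2*√S)/8 = √2*√S/8)
P = -7 (P = -4 - 3 = -7)
g(-17, T(-3 + 1))*P = (√2*√((-3 + (-3 + 1))/(-3 + 1))/8)*(-7) = (√2*√((-3 - 2)/(-2))/8)*(-7) = (√2*√(-½*(-5))/8)*(-7) = (√2*√(5/2)/8)*(-7) = (√2*(√10/2)/8)*(-7) = (√5/8)*(-7) = -7*√5/8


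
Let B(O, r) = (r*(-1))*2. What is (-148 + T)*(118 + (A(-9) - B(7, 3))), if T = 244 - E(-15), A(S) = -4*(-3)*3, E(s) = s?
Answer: 17760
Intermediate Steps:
B(O, r) = -2*r (B(O, r) = -r*2 = -2*r)
A(S) = 36 (A(S) = 12*3 = 36)
T = 259 (T = 244 - 1*(-15) = 244 + 15 = 259)
(-148 + T)*(118 + (A(-9) - B(7, 3))) = (-148 + 259)*(118 + (36 - (-2)*3)) = 111*(118 + (36 - 1*(-6))) = 111*(118 + (36 + 6)) = 111*(118 + 42) = 111*160 = 17760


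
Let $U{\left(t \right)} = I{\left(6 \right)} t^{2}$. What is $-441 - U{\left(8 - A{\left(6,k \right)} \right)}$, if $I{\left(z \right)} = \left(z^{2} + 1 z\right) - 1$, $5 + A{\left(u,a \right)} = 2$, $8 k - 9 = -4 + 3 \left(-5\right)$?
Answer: $-5402$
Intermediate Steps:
$k = - \frac{5}{4}$ ($k = \frac{9}{8} + \frac{-4 + 3 \left(-5\right)}{8} = \frac{9}{8} + \frac{-4 - 15}{8} = \frac{9}{8} + \frac{1}{8} \left(-19\right) = \frac{9}{8} - \frac{19}{8} = - \frac{5}{4} \approx -1.25$)
$A{\left(u,a \right)} = -3$ ($A{\left(u,a \right)} = -5 + 2 = -3$)
$I{\left(z \right)} = -1 + z + z^{2}$ ($I{\left(z \right)} = \left(z^{2} + z\right) - 1 = \left(z + z^{2}\right) - 1 = -1 + z + z^{2}$)
$U{\left(t \right)} = 41 t^{2}$ ($U{\left(t \right)} = \left(-1 + 6 + 6^{2}\right) t^{2} = \left(-1 + 6 + 36\right) t^{2} = 41 t^{2}$)
$-441 - U{\left(8 - A{\left(6,k \right)} \right)} = -441 - 41 \left(8 - -3\right)^{2} = -441 - 41 \left(8 + 3\right)^{2} = -441 - 41 \cdot 11^{2} = -441 - 41 \cdot 121 = -441 - 4961 = -5402$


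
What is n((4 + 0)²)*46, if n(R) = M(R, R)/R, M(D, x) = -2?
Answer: -23/4 ≈ -5.7500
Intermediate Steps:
n(R) = -2/R
n((4 + 0)²)*46 = -2/(4 + 0)²*46 = -2/(4²)*46 = -2/16*46 = -2*1/16*46 = -⅛*46 = -23/4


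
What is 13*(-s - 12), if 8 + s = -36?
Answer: 416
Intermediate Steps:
s = -44 (s = -8 - 36 = -44)
13*(-s - 12) = 13*(-1*(-44) - 12) = 13*(44 - 12) = 13*32 = 416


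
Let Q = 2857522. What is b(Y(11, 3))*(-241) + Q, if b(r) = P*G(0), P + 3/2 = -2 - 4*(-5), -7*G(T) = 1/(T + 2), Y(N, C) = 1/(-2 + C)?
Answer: 80018569/28 ≈ 2.8578e+6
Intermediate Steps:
G(T) = -1/(7*(2 + T)) (G(T) = -1/(7*(T + 2)) = -1/(7*(2 + T)))
P = 33/2 (P = -3/2 + (-2 - 4*(-5)) = -3/2 + (-2 + 20) = -3/2 + 18 = 33/2 ≈ 16.500)
b(r) = -33/28 (b(r) = 33*(-1/(14 + 7*0))/2 = 33*(-1/(14 + 0))/2 = 33*(-1/14)/2 = 33*(-1*1/14)/2 = (33/2)*(-1/14) = -33/28)
b(Y(11, 3))*(-241) + Q = -33/28*(-241) + 2857522 = 7953/28 + 2857522 = 80018569/28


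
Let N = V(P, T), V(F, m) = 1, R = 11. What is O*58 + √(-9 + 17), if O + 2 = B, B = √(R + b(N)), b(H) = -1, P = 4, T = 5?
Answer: -116 + 2*√2 + 58*√10 ≈ 70.240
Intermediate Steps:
N = 1
B = √10 (B = √(11 - 1) = √10 ≈ 3.1623)
O = -2 + √10 ≈ 1.1623
O*58 + √(-9 + 17) = (-2 + √10)*58 + √(-9 + 17) = (-116 + 58*√10) + √8 = (-116 + 58*√10) + 2*√2 = -116 + 2*√2 + 58*√10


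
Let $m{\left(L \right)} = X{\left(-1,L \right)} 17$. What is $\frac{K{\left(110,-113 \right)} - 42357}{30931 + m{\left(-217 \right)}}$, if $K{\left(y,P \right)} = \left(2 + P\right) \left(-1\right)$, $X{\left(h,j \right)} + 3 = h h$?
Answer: $- \frac{4694}{3433} \approx -1.3673$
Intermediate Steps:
$X{\left(h,j \right)} = -3 + h^{2}$ ($X{\left(h,j \right)} = -3 + h h = -3 + h^{2}$)
$m{\left(L \right)} = -34$ ($m{\left(L \right)} = \left(-3 + \left(-1\right)^{2}\right) 17 = \left(-3 + 1\right) 17 = \left(-2\right) 17 = -34$)
$K{\left(y,P \right)} = -2 - P$
$\frac{K{\left(110,-113 \right)} - 42357}{30931 + m{\left(-217 \right)}} = \frac{\left(-2 - -113\right) - 42357}{30931 - 34} = \frac{\left(-2 + 113\right) - 42357}{30897} = \left(111 - 42357\right) \frac{1}{30897} = \left(-42246\right) \frac{1}{30897} = - \frac{4694}{3433}$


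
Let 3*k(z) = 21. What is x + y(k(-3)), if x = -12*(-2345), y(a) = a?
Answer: 28147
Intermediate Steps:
k(z) = 7 (k(z) = (⅓)*21 = 7)
x = 28140
x + y(k(-3)) = 28140 + 7 = 28147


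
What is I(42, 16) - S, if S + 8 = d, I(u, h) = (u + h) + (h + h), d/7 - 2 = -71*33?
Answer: 16485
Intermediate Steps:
d = -16387 (d = 14 + 7*(-71*33) = 14 + 7*(-2343) = 14 - 16401 = -16387)
I(u, h) = u + 3*h (I(u, h) = (h + u) + 2*h = u + 3*h)
S = -16395 (S = -8 - 16387 = -16395)
I(42, 16) - S = (42 + 3*16) - 1*(-16395) = (42 + 48) + 16395 = 90 + 16395 = 16485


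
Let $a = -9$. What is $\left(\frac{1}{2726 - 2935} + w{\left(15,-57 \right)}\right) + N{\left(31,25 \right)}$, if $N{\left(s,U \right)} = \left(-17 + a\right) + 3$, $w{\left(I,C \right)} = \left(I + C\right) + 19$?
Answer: $- \frac{9615}{209} \approx -46.005$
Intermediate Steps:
$w{\left(I,C \right)} = 19 + C + I$ ($w{\left(I,C \right)} = \left(C + I\right) + 19 = 19 + C + I$)
$N{\left(s,U \right)} = -23$ ($N{\left(s,U \right)} = \left(-17 - 9\right) + 3 = -26 + 3 = -23$)
$\left(\frac{1}{2726 - 2935} + w{\left(15,-57 \right)}\right) + N{\left(31,25 \right)} = \left(\frac{1}{2726 - 2935} + \left(19 - 57 + 15\right)\right) - 23 = \left(\frac{1}{-209} - 23\right) - 23 = \left(- \frac{1}{209} - 23\right) - 23 = - \frac{4808}{209} - 23 = - \frac{9615}{209}$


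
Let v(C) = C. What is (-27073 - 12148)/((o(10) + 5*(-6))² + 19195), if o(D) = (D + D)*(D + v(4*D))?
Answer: -39221/960095 ≈ -0.040851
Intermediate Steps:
o(D) = 10*D² (o(D) = (D + D)*(D + 4*D) = (2*D)*(5*D) = 10*D²)
(-27073 - 12148)/((o(10) + 5*(-6))² + 19195) = (-27073 - 12148)/((10*10² + 5*(-6))² + 19195) = -39221/((10*100 - 30)² + 19195) = -39221/((1000 - 30)² + 19195) = -39221/(970² + 19195) = -39221/(940900 + 19195) = -39221/960095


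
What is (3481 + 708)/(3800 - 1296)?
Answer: 4189/2504 ≈ 1.6729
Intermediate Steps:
(3481 + 708)/(3800 - 1296) = 4189/2504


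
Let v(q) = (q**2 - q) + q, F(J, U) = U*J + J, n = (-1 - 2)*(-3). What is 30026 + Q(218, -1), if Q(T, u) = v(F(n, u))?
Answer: 30026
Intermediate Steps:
n = 9 (n = -3*(-3) = 9)
F(J, U) = J + J*U (F(J, U) = J*U + J = J + J*U)
v(q) = q**2
Q(T, u) = (9 + 9*u)**2 (Q(T, u) = (9*(1 + u))**2 = (9 + 9*u)**2)
30026 + Q(218, -1) = 30026 + 81*(1 - 1)**2 = 30026 + 81*0**2 = 30026 + 81*0 = 30026 + 0 = 30026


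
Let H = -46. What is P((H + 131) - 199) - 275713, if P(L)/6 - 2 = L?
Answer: -276385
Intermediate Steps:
P(L) = 12 + 6*L
P((H + 131) - 199) - 275713 = (12 + 6*((-46 + 131) - 199)) - 275713 = (12 + 6*(85 - 199)) - 275713 = (12 + 6*(-114)) - 275713 = (12 - 684) - 275713 = -672 - 275713 = -276385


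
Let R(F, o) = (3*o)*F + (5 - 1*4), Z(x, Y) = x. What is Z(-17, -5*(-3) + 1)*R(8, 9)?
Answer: -3689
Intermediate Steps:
R(F, o) = 1 + 3*F*o (R(F, o) = 3*F*o + (5 - 4) = 3*F*o + 1 = 1 + 3*F*o)
Z(-17, -5*(-3) + 1)*R(8, 9) = -17*(1 + 3*8*9) = -17*(1 + 216) = -17*217 = -3689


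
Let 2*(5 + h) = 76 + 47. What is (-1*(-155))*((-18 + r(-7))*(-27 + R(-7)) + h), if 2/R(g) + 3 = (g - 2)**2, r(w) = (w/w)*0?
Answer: 2184415/26 ≈ 84016.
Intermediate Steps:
r(w) = 0 (r(w) = 1*0 = 0)
R(g) = 2/(-3 + (-2 + g)**2) (R(g) = 2/(-3 + (g - 2)**2) = 2/(-3 + (-2 + g)**2))
h = 113/2 (h = -5 + (76 + 47)/2 = -5 + (1/2)*123 = -5 + 123/2 = 113/2 ≈ 56.500)
(-1*(-155))*((-18 + r(-7))*(-27 + R(-7)) + h) = (-1*(-155))*((-18 + 0)*(-27 + 2/(-3 + (-2 - 7)**2)) + 113/2) = 155*(-18*(-27 + 2/(-3 + (-9)**2)) + 113/2) = 155*(-18*(-27 + 2/(-3 + 81)) + 113/2) = 155*(-18*(-27 + 2/78) + 113/2) = 155*(-18*(-27 + 2*(1/78)) + 113/2) = 155*(-18*(-27 + 1/39) + 113/2) = 155*(-18*(-1052/39) + 113/2) = 155*(6312/13 + 113/2) = 155*(14093/26) = 2184415/26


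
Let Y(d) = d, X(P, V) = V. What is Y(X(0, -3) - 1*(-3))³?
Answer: 0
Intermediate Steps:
Y(X(0, -3) - 1*(-3))³ = (-3 - 1*(-3))³ = (-3 + 3)³ = 0³ = 0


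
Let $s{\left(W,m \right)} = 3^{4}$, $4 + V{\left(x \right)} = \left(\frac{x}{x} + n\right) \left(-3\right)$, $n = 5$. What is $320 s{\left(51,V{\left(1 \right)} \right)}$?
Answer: $25920$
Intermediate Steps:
$V{\left(x \right)} = -22$ ($V{\left(x \right)} = -4 + \left(\frac{x}{x} + 5\right) \left(-3\right) = -4 + \left(1 + 5\right) \left(-3\right) = -4 + 6 \left(-3\right) = -4 - 18 = -22$)
$s{\left(W,m \right)} = 81$
$320 s{\left(51,V{\left(1 \right)} \right)} = 320 \cdot 81 = 25920$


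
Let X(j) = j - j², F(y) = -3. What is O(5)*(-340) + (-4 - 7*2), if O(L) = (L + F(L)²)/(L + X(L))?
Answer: 898/3 ≈ 299.33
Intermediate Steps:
O(L) = (9 + L)/(L + L*(1 - L)) (O(L) = (L + (-3)²)/(L + L*(1 - L)) = (L + 9)/(L + L*(1 - L)) = (9 + L)/(L + L*(1 - L)))
O(5)*(-340) + (-4 - 7*2) = ((-9 - 1*5)/(5*(-2 + 5)))*(-340) + (-4 - 7*2) = ((⅕)*(-9 - 5)/3)*(-340) + (-4 - 14) = ((⅕)*(⅓)*(-14))*(-340) - 18 = -14/15*(-340) - 18 = 952/3 - 18 = 898/3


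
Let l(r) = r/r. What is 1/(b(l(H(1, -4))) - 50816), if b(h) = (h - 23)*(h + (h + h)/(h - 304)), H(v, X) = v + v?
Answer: -303/15403870 ≈ -1.9670e-5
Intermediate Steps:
H(v, X) = 2*v
l(r) = 1
b(h) = (-23 + h)*(h + 2*h/(-304 + h)) (b(h) = (-23 + h)*(h + (2*h)/(-304 + h)) = (-23 + h)*(h + 2*h/(-304 + h)))
1/(b(l(H(1, -4))) - 50816) = 1/(1*(6946 + 1² - 325*1)/(-304 + 1) - 50816) = 1/(1*(6946 + 1 - 325)/(-303) - 50816) = 1/(1*(-1/303)*6622 - 50816) = 1/(-6622/303 - 50816) = 1/(-15403870/303) = -303/15403870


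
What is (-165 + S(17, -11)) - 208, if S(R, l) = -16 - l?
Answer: -378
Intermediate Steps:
(-165 + S(17, -11)) - 208 = (-165 + (-16 - 1*(-11))) - 208 = (-165 + (-16 + 11)) - 208 = (-165 - 5) - 208 = -170 - 208 = -378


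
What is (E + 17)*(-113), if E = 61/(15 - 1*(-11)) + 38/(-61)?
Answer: -3355535/1586 ≈ -2115.7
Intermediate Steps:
E = 2733/1586 (E = 61/(15 + 11) + 38*(-1/61) = 61/26 - 38/61 = 2733/1586 ≈ 1.7232)
(E + 17)*(-113) = (2733/1586 + 17)*(-113) = (29695/1586)*(-113) = -3355535/1586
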